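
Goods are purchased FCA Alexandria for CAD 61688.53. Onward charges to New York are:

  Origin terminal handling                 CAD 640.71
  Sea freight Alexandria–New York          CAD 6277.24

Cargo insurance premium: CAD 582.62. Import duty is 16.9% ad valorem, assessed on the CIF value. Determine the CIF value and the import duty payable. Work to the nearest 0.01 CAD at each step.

CIF = FCA price + pre-shipment costs + freight + insurance
CIF = 61688.53 + 640.71 + 6277.24 + 582.62 = 69189.10
Import duty = 69189.10 × 16.9% = 11692.96

CIF value: CAD 69189.10; import duty: CAD 11692.96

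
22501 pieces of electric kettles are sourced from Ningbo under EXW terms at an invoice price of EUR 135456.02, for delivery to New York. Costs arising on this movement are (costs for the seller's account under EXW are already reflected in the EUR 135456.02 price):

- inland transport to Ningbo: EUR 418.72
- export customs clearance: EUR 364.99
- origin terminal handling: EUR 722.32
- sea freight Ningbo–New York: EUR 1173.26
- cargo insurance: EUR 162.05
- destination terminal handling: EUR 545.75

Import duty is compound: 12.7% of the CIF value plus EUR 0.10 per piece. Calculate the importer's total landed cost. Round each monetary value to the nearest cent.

Total landed cost: EUR 158656.97

EXW: the seller makes goods available at their premises; the buyer bears all onward costs.
CIF value = EXW price + inland to port + export clearance + origin terminal + freight + insurance = 135456.02 + 418.72 + 364.99 + 722.32 + 1173.26 + 162.05 = 138297.36
Ad valorem component: 138297.36 × 12.7% = 17563.76
Specific component: 22501 × 0.10 = 2250.10
Import duty = 17563.76 + 2250.10 = 19813.86
Buyer bears: inland to port 418.72 + export clearance 364.99 + origin terminal 722.32 + freight 1173.26 + insurance 162.05 + destination terminal 545.75 + duty 19813.86 = 23200.95
Landed cost = invoice 135456.02 + 23200.95 = 158656.97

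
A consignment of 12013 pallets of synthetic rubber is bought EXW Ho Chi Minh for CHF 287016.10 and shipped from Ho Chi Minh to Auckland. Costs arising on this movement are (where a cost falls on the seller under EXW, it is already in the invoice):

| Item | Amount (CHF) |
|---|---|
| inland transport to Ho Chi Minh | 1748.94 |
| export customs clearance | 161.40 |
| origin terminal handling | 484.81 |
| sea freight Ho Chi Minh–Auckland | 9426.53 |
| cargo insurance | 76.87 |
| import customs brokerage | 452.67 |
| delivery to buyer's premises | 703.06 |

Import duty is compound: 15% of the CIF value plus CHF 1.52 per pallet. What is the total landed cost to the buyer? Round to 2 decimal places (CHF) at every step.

EXW: the seller makes goods available at their premises; the buyer bears all onward costs.
CIF value = EXW price + inland to port + export clearance + origin terminal + freight + insurance = 287016.10 + 1748.94 + 161.40 + 484.81 + 9426.53 + 76.87 = 298914.65
Ad valorem component: 298914.65 × 15% = 44837.20
Specific component: 12013 × 1.52 = 18259.76
Import duty = 44837.20 + 18259.76 = 63096.96
Buyer bears: inland to port 1748.94 + export clearance 161.40 + origin terminal 484.81 + freight 9426.53 + insurance 76.87 + brokerage 452.67 + delivery 703.06 + duty 63096.96 = 76151.24
Landed cost = invoice 287016.10 + 76151.24 = 363167.34

Total landed cost: CHF 363167.34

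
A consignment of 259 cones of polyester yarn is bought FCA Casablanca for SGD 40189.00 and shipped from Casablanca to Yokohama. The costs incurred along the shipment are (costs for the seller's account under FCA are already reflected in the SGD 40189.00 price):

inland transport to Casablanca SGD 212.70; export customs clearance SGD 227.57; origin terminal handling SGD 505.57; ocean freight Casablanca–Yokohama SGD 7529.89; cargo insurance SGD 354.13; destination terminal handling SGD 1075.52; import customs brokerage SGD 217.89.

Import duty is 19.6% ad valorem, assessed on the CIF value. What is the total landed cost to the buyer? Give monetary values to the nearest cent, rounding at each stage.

FCA: the seller delivers export-cleared goods to the carrier; the buyer bears costs from that point.
Already in the invoice (seller's account under FCA): inland to port, export clearance — exclude.
CIF value = FCA price + origin terminal + freight + insurance = 40189.00 + 505.57 + 7529.89 + 354.13 = 48578.59
Import duty = 48578.59 × 19.6% = 9521.40
Buyer bears: origin terminal 505.57 + freight 7529.89 + insurance 354.13 + destination terminal 1075.52 + brokerage 217.89 + duty 9521.40 = 19204.40
Landed cost = invoice 40189.00 + 19204.40 = 59393.40

Total landed cost: SGD 59393.40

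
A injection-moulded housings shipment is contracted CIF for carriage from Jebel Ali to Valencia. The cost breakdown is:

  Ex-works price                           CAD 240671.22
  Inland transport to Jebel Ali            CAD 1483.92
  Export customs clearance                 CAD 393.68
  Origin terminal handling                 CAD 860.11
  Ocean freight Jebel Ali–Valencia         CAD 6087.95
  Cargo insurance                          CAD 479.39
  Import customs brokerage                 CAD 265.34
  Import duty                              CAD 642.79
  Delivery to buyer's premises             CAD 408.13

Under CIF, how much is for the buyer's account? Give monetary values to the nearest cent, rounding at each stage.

CIF: the seller pays costs through ocean freight and marine insurance to the destination port.
Seller's account: goods 240671.22 + inland to port 1483.92 + export clearance 393.68 + origin terminal 860.11 + freight 6087.95 + insurance 479.39 = 249976.27
Buyer's account: brokerage 265.34 + duty 642.79 + delivery 408.13 = 1316.26

Buyer's account: CAD 1316.26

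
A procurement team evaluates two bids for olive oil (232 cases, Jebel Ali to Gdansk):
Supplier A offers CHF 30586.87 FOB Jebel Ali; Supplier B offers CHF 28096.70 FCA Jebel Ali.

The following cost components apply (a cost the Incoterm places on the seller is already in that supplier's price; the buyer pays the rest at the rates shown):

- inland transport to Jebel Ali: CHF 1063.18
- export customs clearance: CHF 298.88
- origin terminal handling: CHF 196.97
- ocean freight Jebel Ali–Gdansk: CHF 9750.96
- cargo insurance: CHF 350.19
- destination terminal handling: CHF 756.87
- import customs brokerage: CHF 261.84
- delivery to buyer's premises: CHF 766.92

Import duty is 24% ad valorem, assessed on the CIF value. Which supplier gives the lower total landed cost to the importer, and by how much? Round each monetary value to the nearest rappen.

Supplier B is cheaper by CHF 2843.56

Supplier A (FOB):
CIF value = FOB price + freight + insurance = 30586.87 + 9750.96 + 350.19 = 40688.02
Import duty = 40688.02 × 24% = 9765.12
Buyer bears (A): 9750.96 + 350.19 + 756.87 + 261.84 + 766.92 = 11886.78
Landed cost (A) = invoice 30586.87 + 11886.78 + duty 9765.12 = 52238.77
Supplier B (FCA):
CIF value = FCA price + origin terminal + freight + insurance = 28096.70 + 196.97 + 9750.96 + 350.19 = 38394.82
Import duty = 38394.82 × 24% = 9214.76
Buyer bears (B): 196.97 + 9750.96 + 350.19 + 756.87 + 261.84 + 766.92 = 12083.75
Landed cost (B) = invoice 28096.70 + 12083.75 + duty 9214.76 = 49395.21
Difference = |52238.77 − 49395.21| = 2843.56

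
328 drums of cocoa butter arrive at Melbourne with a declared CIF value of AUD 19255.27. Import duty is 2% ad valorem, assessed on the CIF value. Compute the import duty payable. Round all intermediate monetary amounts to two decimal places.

Import duty: AUD 385.11

Import duty = 19255.27 × 2% = 385.11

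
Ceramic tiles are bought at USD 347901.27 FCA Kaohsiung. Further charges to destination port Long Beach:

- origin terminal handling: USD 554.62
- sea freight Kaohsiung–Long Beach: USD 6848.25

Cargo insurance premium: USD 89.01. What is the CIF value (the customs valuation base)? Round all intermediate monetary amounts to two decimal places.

CIF = FCA price + pre-shipment costs + freight + insurance
CIF = 347901.27 + 554.62 + 6848.25 + 89.01 = 355393.15

CIF value: USD 355393.15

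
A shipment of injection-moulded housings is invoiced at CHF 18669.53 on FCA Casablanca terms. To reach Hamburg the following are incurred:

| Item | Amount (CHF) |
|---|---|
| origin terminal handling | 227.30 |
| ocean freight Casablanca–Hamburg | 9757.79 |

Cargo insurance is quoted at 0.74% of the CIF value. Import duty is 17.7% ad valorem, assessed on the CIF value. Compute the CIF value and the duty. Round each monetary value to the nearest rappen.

Let C be the CIF value. C = FCA price + pre-shipment costs + freight + 0.74% × C
C − 0.74% × C = 18669.53 + 227.30 + 9757.79
0.9926 × C = 28654.62
C = 28654.62 / 0.9926 = 28868.25
Insurance premium = 0.74% × 28868.25 = 213.63
Import duty = 28868.25 × 17.7% = 5109.68

CIF value: CHF 28868.25; import duty: CHF 5109.68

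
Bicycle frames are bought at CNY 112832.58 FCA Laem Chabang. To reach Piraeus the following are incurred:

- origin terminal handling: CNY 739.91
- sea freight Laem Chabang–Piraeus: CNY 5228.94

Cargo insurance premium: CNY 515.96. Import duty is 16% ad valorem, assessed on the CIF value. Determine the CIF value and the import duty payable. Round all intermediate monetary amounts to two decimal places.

CIF = FCA price + pre-shipment costs + freight + insurance
CIF = 112832.58 + 739.91 + 5228.94 + 515.96 = 119317.39
Import duty = 119317.39 × 16% = 19090.78

CIF value: CNY 119317.39; import duty: CNY 19090.78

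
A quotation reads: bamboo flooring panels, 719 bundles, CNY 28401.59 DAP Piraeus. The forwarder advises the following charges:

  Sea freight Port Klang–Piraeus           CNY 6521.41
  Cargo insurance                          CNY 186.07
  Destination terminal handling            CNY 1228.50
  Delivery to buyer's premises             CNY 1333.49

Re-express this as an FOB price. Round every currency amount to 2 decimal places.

From DAP to FOB, the seller no longer bears: freight, insurance, destination terminal, delivery.
FOB price = 28401.59 − 6521.41 − 186.07 − 1228.50 − 1333.49 = 19132.12

FOB price: CNY 19132.12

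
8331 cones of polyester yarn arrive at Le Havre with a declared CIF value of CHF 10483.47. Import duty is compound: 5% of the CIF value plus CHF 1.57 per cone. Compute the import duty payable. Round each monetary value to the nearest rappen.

Import duty: CHF 13603.84

Ad valorem component: 10483.47 × 5% = 524.17
Specific component: 8331 × 1.57 = 13079.67
Import duty = 524.17 + 13079.67 = 13603.84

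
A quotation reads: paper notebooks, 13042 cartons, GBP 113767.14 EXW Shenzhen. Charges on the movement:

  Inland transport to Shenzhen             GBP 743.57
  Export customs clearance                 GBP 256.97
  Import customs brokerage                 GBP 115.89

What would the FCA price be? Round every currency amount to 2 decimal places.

FCA price: GBP 114767.68

Not relevant to the conversion: brokerage — on the buyer under both terms; not part of either seller's price.
From EXW to FCA, the seller additionally bears: inland to port, export clearance.
FCA price = 113767.14 + 743.57 + 256.97 = 114767.68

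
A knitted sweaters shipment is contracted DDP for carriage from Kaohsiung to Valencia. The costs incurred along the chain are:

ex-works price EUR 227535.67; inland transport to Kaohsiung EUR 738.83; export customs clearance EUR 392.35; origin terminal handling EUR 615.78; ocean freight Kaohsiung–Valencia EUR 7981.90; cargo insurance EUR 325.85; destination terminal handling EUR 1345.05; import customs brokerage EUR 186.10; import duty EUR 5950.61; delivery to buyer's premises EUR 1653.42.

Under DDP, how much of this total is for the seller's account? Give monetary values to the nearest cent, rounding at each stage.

DDP: the seller bears all costs including import duty.
Seller's account: goods 227535.67 + inland to port 738.83 + export clearance 392.35 + origin terminal 615.78 + freight 7981.90 + insurance 325.85 + destination terminal 1345.05 + brokerage 186.10 + duty 5950.61 + delivery 1653.42 = 246725.56
Buyer's account: 0.00

Seller's account: EUR 246725.56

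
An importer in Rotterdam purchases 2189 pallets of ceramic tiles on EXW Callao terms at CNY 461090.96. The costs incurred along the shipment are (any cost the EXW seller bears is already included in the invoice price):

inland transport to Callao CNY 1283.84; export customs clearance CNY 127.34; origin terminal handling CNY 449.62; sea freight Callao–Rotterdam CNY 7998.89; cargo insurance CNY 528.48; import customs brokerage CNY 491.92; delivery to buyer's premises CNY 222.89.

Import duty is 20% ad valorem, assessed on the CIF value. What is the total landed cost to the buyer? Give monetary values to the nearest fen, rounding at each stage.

EXW: the seller makes goods available at their premises; the buyer bears all onward costs.
CIF value = EXW price + inland to port + export clearance + origin terminal + freight + insurance = 461090.96 + 1283.84 + 127.34 + 449.62 + 7998.89 + 528.48 = 471479.13
Import duty = 471479.13 × 20% = 94295.83
Buyer bears: inland to port 1283.84 + export clearance 127.34 + origin terminal 449.62 + freight 7998.89 + insurance 528.48 + brokerage 491.92 + delivery 222.89 + duty 94295.83 = 105398.81
Landed cost = invoice 461090.96 + 105398.81 = 566489.77

Total landed cost: CNY 566489.77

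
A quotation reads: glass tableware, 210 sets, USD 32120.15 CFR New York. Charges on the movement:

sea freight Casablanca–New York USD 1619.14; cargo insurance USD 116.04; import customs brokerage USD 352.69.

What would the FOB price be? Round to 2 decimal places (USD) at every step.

Not relevant to the conversion: insurance, brokerage — on the buyer under both terms; not part of either seller's price.
From CFR to FOB, the seller no longer bears: freight.
FOB price = 32120.15 − 1619.14 = 30501.01

FOB price: USD 30501.01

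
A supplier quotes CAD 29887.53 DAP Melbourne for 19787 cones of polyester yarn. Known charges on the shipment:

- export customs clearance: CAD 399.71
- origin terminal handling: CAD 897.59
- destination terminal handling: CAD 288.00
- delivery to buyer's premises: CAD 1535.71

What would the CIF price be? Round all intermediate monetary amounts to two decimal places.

Not relevant to the conversion: export clearance, origin terminal — on the seller under both DAP and CIF; already in the DAP price and stays in the CIF price.
From DAP to CIF, the seller no longer bears: destination terminal, delivery.
CIF price = 29887.53 − 288.00 − 1535.71 = 28063.82

CIF price: CAD 28063.82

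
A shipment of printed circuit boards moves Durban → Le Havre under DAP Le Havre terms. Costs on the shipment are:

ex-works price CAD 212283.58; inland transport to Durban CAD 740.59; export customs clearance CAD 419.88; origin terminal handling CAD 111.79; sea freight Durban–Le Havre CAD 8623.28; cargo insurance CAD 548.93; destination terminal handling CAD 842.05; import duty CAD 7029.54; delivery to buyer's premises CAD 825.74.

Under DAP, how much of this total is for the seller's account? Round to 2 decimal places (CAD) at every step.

Seller's account: CAD 224395.84

DAP: the seller bears all costs to the named destination except import duty and clearance.
Seller's account: goods 212283.58 + inland to port 740.59 + export clearance 419.88 + origin terminal 111.79 + freight 8623.28 + insurance 548.93 + destination terminal 842.05 + delivery 825.74 = 224395.84
Buyer's account: duty 7029.54 = 7029.54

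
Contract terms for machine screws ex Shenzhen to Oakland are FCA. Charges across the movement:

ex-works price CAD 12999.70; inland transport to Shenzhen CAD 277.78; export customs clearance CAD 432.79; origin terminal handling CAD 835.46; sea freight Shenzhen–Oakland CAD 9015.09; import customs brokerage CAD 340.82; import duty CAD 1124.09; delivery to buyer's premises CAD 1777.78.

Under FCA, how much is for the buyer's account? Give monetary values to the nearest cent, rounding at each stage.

FCA: the seller delivers export-cleared goods to the carrier; the buyer bears costs from that point.
Seller's account: goods 12999.70 + inland to port 277.78 + export clearance 432.79 = 13710.27
Buyer's account: origin terminal 835.46 + freight 9015.09 + brokerage 340.82 + duty 1124.09 + delivery 1777.78 = 13093.24

Buyer's account: CAD 13093.24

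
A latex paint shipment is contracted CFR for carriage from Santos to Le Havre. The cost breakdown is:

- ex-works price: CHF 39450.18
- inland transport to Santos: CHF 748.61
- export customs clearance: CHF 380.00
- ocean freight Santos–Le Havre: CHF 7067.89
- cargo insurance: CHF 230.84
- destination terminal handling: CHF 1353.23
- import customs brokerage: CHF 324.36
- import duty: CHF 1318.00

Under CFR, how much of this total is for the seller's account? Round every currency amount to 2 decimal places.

CFR: the seller pays costs through ocean freight to the destination port, but not insurance.
Seller's account: goods 39450.18 + inland to port 748.61 + export clearance 380.00 + freight 7067.89 = 47646.68
Buyer's account: insurance 230.84 + destination terminal 1353.23 + brokerage 324.36 + duty 1318.00 = 3226.43

Seller's account: CHF 47646.68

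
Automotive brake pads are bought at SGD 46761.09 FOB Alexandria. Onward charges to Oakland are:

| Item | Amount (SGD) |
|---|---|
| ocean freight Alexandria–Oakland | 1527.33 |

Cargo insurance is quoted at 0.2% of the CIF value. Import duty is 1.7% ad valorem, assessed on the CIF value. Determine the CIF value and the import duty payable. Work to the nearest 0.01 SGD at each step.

Let C be the CIF value. C = FOB price + freight + 0.2% × C
C − 0.2% × C = 46761.09 + 1527.33
0.998 × C = 48288.42
C = 48288.42 / 0.998 = 48385.19
Insurance premium = 0.2% × 48385.19 = 96.77
Import duty = 48385.19 × 1.7% = 822.55

CIF value: SGD 48385.19; import duty: SGD 822.55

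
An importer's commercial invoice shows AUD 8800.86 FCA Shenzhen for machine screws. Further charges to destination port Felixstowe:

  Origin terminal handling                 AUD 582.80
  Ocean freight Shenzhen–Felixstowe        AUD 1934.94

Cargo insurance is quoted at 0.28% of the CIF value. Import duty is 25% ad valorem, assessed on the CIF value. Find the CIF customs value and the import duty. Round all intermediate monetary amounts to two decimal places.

CIF value: AUD 11350.38; import duty: AUD 2837.60

Let C be the CIF value. C = FCA price + pre-shipment costs + freight + 0.28% × C
C − 0.28% × C = 8800.86 + 582.80 + 1934.94
0.9972 × C = 11318.60
C = 11318.60 / 0.9972 = 11350.38
Insurance premium = 0.28% × 11350.38 = 31.78
Import duty = 11350.38 × 25% = 2837.60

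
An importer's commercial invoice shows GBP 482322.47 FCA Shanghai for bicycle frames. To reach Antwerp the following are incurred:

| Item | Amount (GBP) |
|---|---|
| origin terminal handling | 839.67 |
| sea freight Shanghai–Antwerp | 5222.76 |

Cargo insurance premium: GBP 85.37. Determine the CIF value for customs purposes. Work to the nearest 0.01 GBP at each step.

CIF = FCA price + pre-shipment costs + freight + insurance
CIF = 482322.47 + 839.67 + 5222.76 + 85.37 = 488470.27

CIF value: GBP 488470.27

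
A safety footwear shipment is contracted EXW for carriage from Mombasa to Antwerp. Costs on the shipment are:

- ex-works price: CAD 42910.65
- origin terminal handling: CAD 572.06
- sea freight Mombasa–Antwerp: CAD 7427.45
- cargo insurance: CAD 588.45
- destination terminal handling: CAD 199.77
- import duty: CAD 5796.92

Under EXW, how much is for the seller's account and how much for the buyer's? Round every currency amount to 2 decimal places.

EXW: the seller makes goods available at their premises; the buyer bears all onward costs.
Seller's account: goods 42910.65 = 42910.65
Buyer's account: origin terminal 572.06 + freight 7427.45 + insurance 588.45 + destination terminal 199.77 + duty 5796.92 = 14584.65

Seller: CAD 42910.65; buyer: CAD 14584.65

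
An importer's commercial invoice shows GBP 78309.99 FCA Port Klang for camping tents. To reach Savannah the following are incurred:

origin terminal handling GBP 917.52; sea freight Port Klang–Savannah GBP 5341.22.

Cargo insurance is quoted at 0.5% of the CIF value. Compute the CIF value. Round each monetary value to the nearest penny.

Let C be the CIF value. C = FCA price + pre-shipment costs + freight + 0.5% × C
C − 0.5% × C = 78309.99 + 917.52 + 5341.22
0.995 × C = 84568.73
C = 84568.73 / 0.995 = 84993.70
Insurance premium = 0.5% × 84993.70 = 424.97

CIF value: GBP 84993.70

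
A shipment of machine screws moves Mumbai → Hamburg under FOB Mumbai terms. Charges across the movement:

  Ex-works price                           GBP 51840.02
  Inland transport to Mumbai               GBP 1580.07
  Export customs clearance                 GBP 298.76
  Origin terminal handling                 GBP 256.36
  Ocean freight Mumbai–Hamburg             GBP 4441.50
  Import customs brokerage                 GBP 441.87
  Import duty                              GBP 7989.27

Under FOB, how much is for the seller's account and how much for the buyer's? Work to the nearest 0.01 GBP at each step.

Seller: GBP 53975.21; buyer: GBP 12872.64

FOB: the seller bears costs until goods are on board at the origin port; the buyer bears freight, insurance and all costs thereafter.
Seller's account: goods 51840.02 + inland to port 1580.07 + export clearance 298.76 + origin terminal 256.36 = 53975.21
Buyer's account: freight 4441.50 + brokerage 441.87 + duty 7989.27 = 12872.64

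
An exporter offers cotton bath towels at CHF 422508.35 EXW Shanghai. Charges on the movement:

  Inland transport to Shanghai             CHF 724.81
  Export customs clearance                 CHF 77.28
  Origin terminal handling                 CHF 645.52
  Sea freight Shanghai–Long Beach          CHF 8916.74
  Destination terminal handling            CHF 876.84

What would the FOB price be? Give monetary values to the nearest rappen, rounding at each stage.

Not relevant to the conversion: destination terminal, freight — on the buyer under both terms; not part of either seller's price.
From EXW to FOB, the seller additionally bears: inland to port, export clearance, origin terminal.
FOB price = 422508.35 + 724.81 + 77.28 + 645.52 = 423955.96

FOB price: CHF 423955.96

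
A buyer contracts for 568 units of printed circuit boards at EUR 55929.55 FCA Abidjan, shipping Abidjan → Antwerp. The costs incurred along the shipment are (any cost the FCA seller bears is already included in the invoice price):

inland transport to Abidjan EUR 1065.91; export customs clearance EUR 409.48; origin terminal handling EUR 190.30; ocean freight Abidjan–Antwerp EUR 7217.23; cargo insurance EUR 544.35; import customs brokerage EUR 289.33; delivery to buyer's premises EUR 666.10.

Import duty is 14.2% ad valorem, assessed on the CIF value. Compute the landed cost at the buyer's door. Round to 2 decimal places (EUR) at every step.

Total landed cost: EUR 73908.02

FCA: the seller delivers export-cleared goods to the carrier; the buyer bears costs from that point.
Already in the invoice (seller's account under FCA): inland to port, export clearance — exclude.
CIF value = FCA price + origin terminal + freight + insurance = 55929.55 + 190.30 + 7217.23 + 544.35 = 63881.43
Import duty = 63881.43 × 14.2% = 9071.16
Buyer bears: origin terminal 190.30 + freight 7217.23 + insurance 544.35 + brokerage 289.33 + delivery 666.10 + duty 9071.16 = 17978.47
Landed cost = invoice 55929.55 + 17978.47 = 73908.02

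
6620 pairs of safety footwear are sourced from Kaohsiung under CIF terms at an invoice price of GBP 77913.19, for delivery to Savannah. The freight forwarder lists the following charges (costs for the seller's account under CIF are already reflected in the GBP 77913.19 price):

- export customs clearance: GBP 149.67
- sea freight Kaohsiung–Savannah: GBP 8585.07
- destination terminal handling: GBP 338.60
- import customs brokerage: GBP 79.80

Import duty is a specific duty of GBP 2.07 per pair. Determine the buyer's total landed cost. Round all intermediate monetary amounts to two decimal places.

CIF: the seller pays costs through ocean freight and marine insurance to the destination port.
Already in the invoice (seller's account under CIF): export clearance, freight — exclude.
The CIF price already equals the CIF value: 77913.19
Import duty = 6620 × 2.07 = 13703.40
Buyer bears: destination terminal 338.60 + brokerage 79.80 + duty 13703.40 = 14121.80
Landed cost = invoice 77913.19 + 14121.80 = 92034.99

Total landed cost: GBP 92034.99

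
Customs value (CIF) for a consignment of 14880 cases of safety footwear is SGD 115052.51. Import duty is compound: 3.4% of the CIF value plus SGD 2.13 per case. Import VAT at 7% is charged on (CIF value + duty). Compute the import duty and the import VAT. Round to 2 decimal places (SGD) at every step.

Import duty: SGD 35606.19; import VAT: SGD 10546.11

Ad valorem component: 115052.51 × 3.4% = 3911.79
Specific component: 14880 × 2.13 = 31694.40
Import duty = 3911.79 + 31694.40 = 35606.19
VAT base = CIF + duty = 115052.51 + 35606.19 = 150658.70
Import VAT = 150658.70 × 7% = 10546.11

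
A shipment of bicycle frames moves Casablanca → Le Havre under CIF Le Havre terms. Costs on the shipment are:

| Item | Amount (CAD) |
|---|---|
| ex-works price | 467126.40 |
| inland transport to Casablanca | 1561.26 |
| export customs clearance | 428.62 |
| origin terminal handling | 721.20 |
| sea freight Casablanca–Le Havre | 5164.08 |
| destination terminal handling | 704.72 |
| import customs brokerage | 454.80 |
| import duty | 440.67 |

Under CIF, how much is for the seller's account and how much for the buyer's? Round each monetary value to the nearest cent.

CIF: the seller pays costs through ocean freight and marine insurance to the destination port.
Seller's account: goods 467126.40 + inland to port 1561.26 + export clearance 428.62 + origin terminal 721.20 + freight 5164.08 = 475001.56
Buyer's account: destination terminal 704.72 + brokerage 454.80 + duty 440.67 = 1600.19

Seller: CAD 475001.56; buyer: CAD 1600.19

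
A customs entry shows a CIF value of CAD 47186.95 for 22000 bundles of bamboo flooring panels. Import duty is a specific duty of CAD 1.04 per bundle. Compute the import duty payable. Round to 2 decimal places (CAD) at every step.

Import duty: CAD 22880.00

Import duty = 22000 × 1.04 = 22880.00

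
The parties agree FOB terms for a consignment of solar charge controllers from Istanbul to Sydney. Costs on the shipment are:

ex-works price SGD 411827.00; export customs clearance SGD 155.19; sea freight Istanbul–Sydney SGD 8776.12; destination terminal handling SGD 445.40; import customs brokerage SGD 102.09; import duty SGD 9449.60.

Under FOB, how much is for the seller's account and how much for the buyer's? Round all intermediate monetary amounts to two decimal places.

Seller: SGD 411982.19; buyer: SGD 18773.21

FOB: the seller bears costs until goods are on board at the origin port; the buyer bears freight, insurance and all costs thereafter.
Seller's account: goods 411827.00 + export clearance 155.19 = 411982.19
Buyer's account: freight 8776.12 + destination terminal 445.40 + brokerage 102.09 + duty 9449.60 = 18773.21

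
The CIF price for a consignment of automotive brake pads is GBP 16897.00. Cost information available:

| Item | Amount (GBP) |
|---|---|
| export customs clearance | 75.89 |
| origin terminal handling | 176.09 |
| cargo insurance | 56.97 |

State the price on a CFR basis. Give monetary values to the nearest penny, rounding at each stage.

CFR price: GBP 16840.03

Not relevant to the conversion: origin terminal, export clearance — on the seller under both CIF and CFR; already in the CIF price and stays in the CFR price.
From CIF to CFR, the seller no longer bears: insurance.
CFR price = 16897.00 − 56.97 = 16840.03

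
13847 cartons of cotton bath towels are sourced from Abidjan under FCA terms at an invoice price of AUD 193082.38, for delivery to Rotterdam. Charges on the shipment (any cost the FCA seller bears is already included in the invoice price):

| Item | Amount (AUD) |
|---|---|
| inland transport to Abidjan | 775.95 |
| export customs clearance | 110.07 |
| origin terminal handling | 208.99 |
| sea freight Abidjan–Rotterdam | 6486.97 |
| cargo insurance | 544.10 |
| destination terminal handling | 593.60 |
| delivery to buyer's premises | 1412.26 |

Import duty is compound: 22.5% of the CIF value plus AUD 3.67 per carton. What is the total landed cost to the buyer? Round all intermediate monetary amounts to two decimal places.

Total landed cost: AUD 298219.34

FCA: the seller delivers export-cleared goods to the carrier; the buyer bears costs from that point.
Already in the invoice (seller's account under FCA): inland to port, export clearance — exclude.
CIF value = FCA price + origin terminal + freight + insurance = 193082.38 + 208.99 + 6486.97 + 544.10 = 200322.44
Ad valorem component: 200322.44 × 22.5% = 45072.55
Specific component: 13847 × 3.67 = 50818.49
Import duty = 45072.55 + 50818.49 = 95891.04
Buyer bears: origin terminal 208.99 + freight 6486.97 + insurance 544.10 + destination terminal 593.60 + delivery 1412.26 + duty 95891.04 = 105136.96
Landed cost = invoice 193082.38 + 105136.96 = 298219.34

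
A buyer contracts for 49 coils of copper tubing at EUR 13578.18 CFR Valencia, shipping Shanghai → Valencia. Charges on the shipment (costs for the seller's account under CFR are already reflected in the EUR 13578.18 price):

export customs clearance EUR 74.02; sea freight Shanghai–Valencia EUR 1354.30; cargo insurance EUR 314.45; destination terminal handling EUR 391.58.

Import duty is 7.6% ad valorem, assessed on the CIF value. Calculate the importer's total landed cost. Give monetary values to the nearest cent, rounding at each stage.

Total landed cost: EUR 15340.05

CFR: the seller pays costs through ocean freight to the destination port, but not insurance.
Already in the invoice (seller's account under CFR): export clearance, freight — exclude.
CIF value = CFR price + insurance = 13578.18 + 314.45 = 13892.63
Import duty = 13892.63 × 7.6% = 1055.84
Buyer bears: insurance 314.45 + destination terminal 391.58 + duty 1055.84 = 1761.87
Landed cost = invoice 13578.18 + 1761.87 = 15340.05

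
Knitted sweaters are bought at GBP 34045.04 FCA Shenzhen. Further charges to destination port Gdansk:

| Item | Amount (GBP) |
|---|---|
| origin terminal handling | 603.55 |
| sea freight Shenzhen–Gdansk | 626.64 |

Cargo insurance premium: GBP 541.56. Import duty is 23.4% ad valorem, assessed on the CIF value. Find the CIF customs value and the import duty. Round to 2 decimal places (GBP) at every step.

CIF = FCA price + pre-shipment costs + freight + insurance
CIF = 34045.04 + 603.55 + 626.64 + 541.56 = 35816.79
Import duty = 35816.79 × 23.4% = 8381.13

CIF value: GBP 35816.79; import duty: GBP 8381.13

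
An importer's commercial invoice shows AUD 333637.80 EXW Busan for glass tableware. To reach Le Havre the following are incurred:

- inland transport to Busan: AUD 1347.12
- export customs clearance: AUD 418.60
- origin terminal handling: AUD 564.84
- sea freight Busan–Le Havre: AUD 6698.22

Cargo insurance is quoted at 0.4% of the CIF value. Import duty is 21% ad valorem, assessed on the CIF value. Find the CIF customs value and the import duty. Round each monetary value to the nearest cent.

Let C be the CIF value. C = EXW price + pre-shipment costs + freight + 0.4% × C
C − 0.4% × C = 333637.80 + 1347.12 + 418.60 + 564.84 + 6698.22
0.996 × C = 342666.58
C = 342666.58 / 0.996 = 344042.75
Insurance premium = 0.4% × 344042.75 = 1376.17
Import duty = 344042.75 × 21% = 72248.98

CIF value: AUD 344042.75; import duty: AUD 72248.98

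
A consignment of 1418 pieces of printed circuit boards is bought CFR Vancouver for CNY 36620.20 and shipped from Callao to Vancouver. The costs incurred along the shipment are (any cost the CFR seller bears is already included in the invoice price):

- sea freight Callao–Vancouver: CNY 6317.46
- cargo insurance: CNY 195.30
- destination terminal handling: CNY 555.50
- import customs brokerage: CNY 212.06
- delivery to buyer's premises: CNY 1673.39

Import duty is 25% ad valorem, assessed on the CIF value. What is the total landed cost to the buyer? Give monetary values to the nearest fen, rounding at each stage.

CFR: the seller pays costs through ocean freight to the destination port, but not insurance.
Already in the invoice (seller's account under CFR): freight — exclude.
CIF value = CFR price + insurance = 36620.20 + 195.30 = 36815.50
Import duty = 36815.50 × 25% = 9203.88
Buyer bears: insurance 195.30 + destination terminal 555.50 + brokerage 212.06 + delivery 1673.39 + duty 9203.88 = 11840.13
Landed cost = invoice 36620.20 + 11840.13 = 48460.33

Total landed cost: CNY 48460.33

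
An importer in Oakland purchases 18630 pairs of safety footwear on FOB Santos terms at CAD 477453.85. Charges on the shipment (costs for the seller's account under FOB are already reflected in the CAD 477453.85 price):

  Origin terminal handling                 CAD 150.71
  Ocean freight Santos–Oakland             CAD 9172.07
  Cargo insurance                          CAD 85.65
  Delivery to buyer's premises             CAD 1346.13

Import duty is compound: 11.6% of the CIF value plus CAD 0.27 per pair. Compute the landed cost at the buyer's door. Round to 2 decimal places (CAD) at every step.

FOB: the seller bears costs until goods are on board at the origin port; the buyer bears freight, insurance and all costs thereafter.
Already in the invoice (seller's account under FOB): origin terminal — exclude.
CIF value = FOB price + freight + insurance = 477453.85 + 9172.07 + 85.65 = 486711.57
Ad valorem component: 486711.57 × 11.6% = 56458.54
Specific component: 18630 × 0.27 = 5030.10
Import duty = 56458.54 + 5030.10 = 61488.64
Buyer bears: freight 9172.07 + insurance 85.65 + delivery 1346.13 + duty 61488.64 = 72092.49
Landed cost = invoice 477453.85 + 72092.49 = 549546.34

Total landed cost: CAD 549546.34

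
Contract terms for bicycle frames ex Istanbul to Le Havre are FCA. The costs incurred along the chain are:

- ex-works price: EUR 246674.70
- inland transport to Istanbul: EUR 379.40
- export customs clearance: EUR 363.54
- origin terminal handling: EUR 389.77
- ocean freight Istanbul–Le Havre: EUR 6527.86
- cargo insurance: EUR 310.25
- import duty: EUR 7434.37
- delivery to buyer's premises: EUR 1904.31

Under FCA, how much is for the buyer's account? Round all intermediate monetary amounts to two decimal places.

Buyer's account: EUR 16566.56

FCA: the seller delivers export-cleared goods to the carrier; the buyer bears costs from that point.
Seller's account: goods 246674.70 + inland to port 379.40 + export clearance 363.54 = 247417.64
Buyer's account: origin terminal 389.77 + freight 6527.86 + insurance 310.25 + duty 7434.37 + delivery 1904.31 = 16566.56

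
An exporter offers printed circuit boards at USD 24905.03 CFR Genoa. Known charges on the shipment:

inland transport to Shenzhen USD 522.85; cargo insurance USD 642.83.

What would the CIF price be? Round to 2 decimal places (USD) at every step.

Not relevant to the conversion: inland to port — on the seller under both CFR and CIF; already in the CFR price and stays in the CIF price.
From CFR to CIF, the seller additionally bears: insurance.
CIF price = 24905.03 + 642.83 = 25547.86

CIF price: USD 25547.86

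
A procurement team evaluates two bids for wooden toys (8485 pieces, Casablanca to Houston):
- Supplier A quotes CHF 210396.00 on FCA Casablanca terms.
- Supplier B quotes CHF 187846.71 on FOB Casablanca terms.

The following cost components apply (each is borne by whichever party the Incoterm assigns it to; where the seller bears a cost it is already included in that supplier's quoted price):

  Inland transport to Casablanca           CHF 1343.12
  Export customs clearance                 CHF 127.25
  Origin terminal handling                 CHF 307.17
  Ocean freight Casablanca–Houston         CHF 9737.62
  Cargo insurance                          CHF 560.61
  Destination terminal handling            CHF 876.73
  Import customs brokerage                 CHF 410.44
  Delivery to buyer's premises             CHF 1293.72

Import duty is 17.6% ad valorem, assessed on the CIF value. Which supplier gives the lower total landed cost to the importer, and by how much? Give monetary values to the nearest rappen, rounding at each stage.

Supplier A (FCA):
CIF value = FCA price + origin terminal + freight + insurance = 210396.00 + 307.17 + 9737.62 + 560.61 = 221001.40
Import duty = 221001.40 × 17.6% = 38896.25
Buyer bears (A): 307.17 + 9737.62 + 560.61 + 876.73 + 410.44 + 1293.72 = 13186.29
Landed cost (A) = invoice 210396.00 + 13186.29 + duty 38896.25 = 262478.54
Supplier B (FOB):
CIF value = FOB price + freight + insurance = 187846.71 + 9737.62 + 560.61 = 198144.94
Import duty = 198144.94 × 17.6% = 34873.51
Buyer bears (B): 9737.62 + 560.61 + 876.73 + 410.44 + 1293.72 = 12879.12
Landed cost (B) = invoice 187846.71 + 12879.12 + duty 34873.51 = 235599.34
Difference = |262478.54 − 235599.34| = 26879.20

Supplier B is cheaper by CHF 26879.20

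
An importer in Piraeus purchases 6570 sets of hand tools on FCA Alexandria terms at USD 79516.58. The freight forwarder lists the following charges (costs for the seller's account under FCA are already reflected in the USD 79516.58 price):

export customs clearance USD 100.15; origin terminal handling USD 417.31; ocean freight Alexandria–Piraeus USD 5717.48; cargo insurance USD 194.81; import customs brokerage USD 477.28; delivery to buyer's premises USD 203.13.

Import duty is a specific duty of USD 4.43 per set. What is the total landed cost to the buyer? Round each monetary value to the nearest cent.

Total landed cost: USD 115631.69

FCA: the seller delivers export-cleared goods to the carrier; the buyer bears costs from that point.
Already in the invoice (seller's account under FCA): export clearance — exclude.
CIF value = FCA price + origin terminal + freight + insurance = 79516.58 + 417.31 + 5717.48 + 194.81 = 85846.18
Import duty = 6570 × 4.43 = 29105.10
Buyer bears: origin terminal 417.31 + freight 5717.48 + insurance 194.81 + brokerage 477.28 + delivery 203.13 + duty 29105.10 = 36115.11
Landed cost = invoice 79516.58 + 36115.11 = 115631.69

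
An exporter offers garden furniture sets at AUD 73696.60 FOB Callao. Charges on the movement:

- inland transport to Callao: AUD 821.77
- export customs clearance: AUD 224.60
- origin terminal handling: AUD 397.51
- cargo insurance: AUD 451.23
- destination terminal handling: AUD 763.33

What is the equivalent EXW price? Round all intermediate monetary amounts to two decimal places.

Not relevant to the conversion: insurance, destination terminal — on the buyer under both terms; not part of either seller's price.
From FOB to EXW, the seller no longer bears: inland to port, export clearance, origin terminal.
EXW price = 73696.60 − 821.77 − 224.60 − 397.51 = 72252.72

EXW price: AUD 72252.72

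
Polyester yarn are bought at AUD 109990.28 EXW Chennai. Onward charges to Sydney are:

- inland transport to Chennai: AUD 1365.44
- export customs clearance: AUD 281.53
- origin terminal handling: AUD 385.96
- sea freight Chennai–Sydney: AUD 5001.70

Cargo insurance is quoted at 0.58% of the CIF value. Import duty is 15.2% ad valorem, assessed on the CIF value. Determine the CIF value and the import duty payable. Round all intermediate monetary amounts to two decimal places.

Let C be the CIF value. C = EXW price + pre-shipment costs + freight + 0.58% × C
C − 0.58% × C = 109990.28 + 1365.44 + 281.53 + 385.96 + 5001.70
0.9942 × C = 117024.91
C = 117024.91 / 0.9942 = 117707.61
Insurance premium = 0.58% × 117707.61 = 682.70
Import duty = 117707.61 × 15.2% = 17891.56

CIF value: AUD 117707.61; import duty: AUD 17891.56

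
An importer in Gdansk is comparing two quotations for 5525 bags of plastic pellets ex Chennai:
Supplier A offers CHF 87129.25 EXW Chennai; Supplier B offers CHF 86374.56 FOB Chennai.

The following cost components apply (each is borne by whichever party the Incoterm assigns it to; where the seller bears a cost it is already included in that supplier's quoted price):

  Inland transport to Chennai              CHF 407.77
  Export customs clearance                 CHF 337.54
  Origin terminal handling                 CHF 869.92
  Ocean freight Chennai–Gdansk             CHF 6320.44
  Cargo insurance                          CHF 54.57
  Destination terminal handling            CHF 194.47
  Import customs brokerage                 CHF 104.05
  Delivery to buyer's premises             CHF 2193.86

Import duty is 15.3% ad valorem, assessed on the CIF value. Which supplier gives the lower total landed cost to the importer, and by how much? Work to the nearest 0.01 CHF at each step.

Supplier A (EXW):
CIF value = EXW price + inland to port + export clearance + origin terminal + freight + insurance = 87129.25 + 407.77 + 337.54 + 869.92 + 6320.44 + 54.57 = 95119.49
Import duty = 95119.49 × 15.3% = 14553.28
Buyer bears (A): 407.77 + 337.54 + 869.92 + 6320.44 + 54.57 + 194.47 + 104.05 + 2193.86 = 10482.62
Landed cost (A) = invoice 87129.25 + 10482.62 + duty 14553.28 = 112165.15
Supplier B (FOB):
CIF value = FOB price + freight + insurance = 86374.56 + 6320.44 + 54.57 = 92749.57
Import duty = 92749.57 × 15.3% = 14190.68
Buyer bears (B): 6320.44 + 54.57 + 194.47 + 104.05 + 2193.86 = 8867.39
Landed cost (B) = invoice 86374.56 + 8867.39 + duty 14190.68 = 109432.63
Difference = |112165.15 − 109432.63| = 2732.52

Supplier B is cheaper by CHF 2732.52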